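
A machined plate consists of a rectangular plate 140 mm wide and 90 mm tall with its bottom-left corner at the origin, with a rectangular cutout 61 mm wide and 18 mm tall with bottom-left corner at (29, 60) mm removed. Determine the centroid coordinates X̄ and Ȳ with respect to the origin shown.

plate: A = 140 × 90 = 12600.00, centroid at (70.00, 45.00).
hole: A = −(61 × 18) = -1098.00, centroid at (59.50, 69.00).
ΣA = 11502.00 mm², ΣAX̄ = 816669.00 mm³, ΣAȲ = 491238.00 mm³.
X̄ = 816669.00/11502.00 = 71.00 mm; Ȳ = 491238.00/11502.00 = 42.71 mm.

X̄ = 71.00 mm, Ȳ = 42.71 mm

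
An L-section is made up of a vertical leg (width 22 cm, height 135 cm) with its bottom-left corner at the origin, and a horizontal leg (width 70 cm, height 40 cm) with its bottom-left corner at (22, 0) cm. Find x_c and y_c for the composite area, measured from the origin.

Part | A | x̄ᵢ | ȳᵢ | A·x̄ᵢ | A·ȳᵢ
vertical leg | 2970.00 | 11.00 | 67.50 | 32670.00 | 200475.00
horizontal leg | 2800.00 | 57.00 | 20.00 | 159600.00 | 56000.00
Σ | 5770.00 |  |  | 192270.00 | 256475.00
x_c = 192270.00 / 5770.00 = 33.32 cm
y_c = 256475.00 / 5770.00 = 44.45 cm

x_c = 33.32 cm, y_c = 44.45 cm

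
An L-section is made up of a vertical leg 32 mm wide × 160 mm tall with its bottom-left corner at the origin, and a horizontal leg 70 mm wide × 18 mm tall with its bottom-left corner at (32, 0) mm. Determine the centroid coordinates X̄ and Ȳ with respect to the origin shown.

X̄ = 26.07 mm, Ȳ = 65.98 mm

vertical leg: A = 32 × 160 = 5120.00, centroid at (16.00, 80.00).
horizontal leg: A = 70 × 18 = 1260.00, centroid at (67.00, 9.00).
ΣA = 6380.00 mm², ΣAX̄ = 166340.00 mm³, ΣAȲ = 420940.00 mm³.
X̄ = 166340.00/6380.00 = 26.07 mm; Ȳ = 420940.00/6380.00 = 65.98 mm.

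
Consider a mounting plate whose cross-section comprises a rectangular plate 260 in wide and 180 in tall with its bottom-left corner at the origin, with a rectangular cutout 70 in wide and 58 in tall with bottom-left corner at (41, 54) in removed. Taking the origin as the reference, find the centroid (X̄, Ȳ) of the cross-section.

X̄ = 135.13 in, Ȳ = 90.66 in

plate: A = 260 × 180 = 46800.00, centroid at (130.00, 90.00).
hole: A = −(70 × 58) = -4060.00, centroid at (76.00, 83.00).
ΣA = 42740.00 in²
ΣAX̄ = (46800.00)(130.00) + (-4060.00)(76.00) = 5775440.00 in³
ΣAȲ = (46800.00)(90.00) + (-4060.00)(83.00) = 3875020.00 in³
X̄ = 5775440.00 / 42740.00 = 135.13 in
Ȳ = 3875020.00 / 42740.00 = 90.66 in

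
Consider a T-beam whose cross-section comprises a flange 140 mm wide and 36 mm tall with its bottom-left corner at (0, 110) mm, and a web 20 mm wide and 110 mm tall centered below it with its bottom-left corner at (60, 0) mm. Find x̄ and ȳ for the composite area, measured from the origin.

x̄ = 70.00 mm, ȳ = 105.82 mm

web: A = 20 × 110 = 2200.00, centroid at (70.00, 55.00).
flange: A = 140 × 36 = 5040.00, centroid at (70.00, 128.00).
ΣA = 7240.00 mm², ΣAx̄ = 506800.00 mm³, ΣAȳ = 766120.00 mm³.
x̄ = 506800.00/7240.00 = 70.00 mm; ȳ = 766120.00/7240.00 = 105.82 mm.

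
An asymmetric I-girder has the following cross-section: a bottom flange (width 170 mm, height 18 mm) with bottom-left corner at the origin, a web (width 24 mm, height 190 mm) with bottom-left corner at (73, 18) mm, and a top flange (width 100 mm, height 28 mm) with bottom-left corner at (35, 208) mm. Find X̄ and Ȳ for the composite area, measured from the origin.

Part | A | x̄ᵢ | ȳᵢ | A·x̄ᵢ | A·ȳᵢ
bottom flange | 3060.00 | 85.00 | 9.00 | 260100.00 | 27540.00
web | 4560.00 | 85.00 | 113.00 | 387600.00 | 515280.00
top flange | 2800.00 | 85.00 | 222.00 | 238000.00 | 621600.00
Σ | 10420.00 |  |  | 885700.00 | 1164420.00
X̄ = 885700.00 / 10420.00 = 85.00 mm
Ȳ = 1164420.00 / 10420.00 = 111.75 mm

X̄ = 85.00 mm, Ȳ = 111.75 mm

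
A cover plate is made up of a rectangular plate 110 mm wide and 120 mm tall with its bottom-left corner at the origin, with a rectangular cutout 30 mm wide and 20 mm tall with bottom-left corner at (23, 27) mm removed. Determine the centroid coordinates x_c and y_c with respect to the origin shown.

x_c = 55.81 mm, y_c = 61.10 mm

Part | A | x̄ᵢ | ȳᵢ | A·x̄ᵢ | A·ȳᵢ
plate | 13200.00 | 55.00 | 60.00 | 726000.00 | 792000.00
hole | -600.00 | 38.00 | 37.00 | -22800.00 | -22200.00
Σ | 12600.00 |  |  | 703200.00 | 769800.00
x_c = 703200.00 / 12600.00 = 55.81 mm
y_c = 769800.00 / 12600.00 = 61.10 mm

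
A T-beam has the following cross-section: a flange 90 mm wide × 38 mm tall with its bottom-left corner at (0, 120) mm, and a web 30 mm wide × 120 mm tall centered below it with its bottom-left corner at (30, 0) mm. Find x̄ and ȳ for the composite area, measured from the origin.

x̄ = 45.00 mm, ȳ = 98.49 mm

web: A = 30 × 120 = 3600.00, centroid at (45.00, 60.00).
flange: A = 90 × 38 = 3420.00, centroid at (45.00, 139.00).
ΣA = 7020.00 mm², ΣAx̄ = 315900.00 mm³, ΣAȳ = 691380.00 mm³.
x̄ = 315900.00/7020.00 = 45.00 mm; ȳ = 691380.00/7020.00 = 98.49 mm.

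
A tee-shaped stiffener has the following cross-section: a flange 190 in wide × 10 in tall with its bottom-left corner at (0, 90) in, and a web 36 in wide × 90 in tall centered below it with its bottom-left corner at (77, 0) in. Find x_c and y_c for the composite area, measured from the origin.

web: A = 36 × 90 = 3240.00, centroid at (95.00, 45.00).
flange: A = 190 × 10 = 1900.00, centroid at (95.00, 95.00).
ΣA = 5140.00 in²
ΣAx_c = (3240.00)(95.00) + (1900.00)(95.00) = 488300.00 in³
ΣAy_c = (3240.00)(45.00) + (1900.00)(95.00) = 326300.00 in³
x_c = 488300.00 / 5140.00 = 95.00 in
y_c = 326300.00 / 5140.00 = 63.48 in

x_c = 95.00 in, y_c = 63.48 in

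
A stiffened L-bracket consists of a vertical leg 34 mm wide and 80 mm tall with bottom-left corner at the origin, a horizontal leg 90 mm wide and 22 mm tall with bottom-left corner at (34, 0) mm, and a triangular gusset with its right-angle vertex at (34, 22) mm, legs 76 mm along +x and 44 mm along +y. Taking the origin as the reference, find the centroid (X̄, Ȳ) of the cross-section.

vertical leg: A = 34 × 80 = 2720.00, centroid at (17.00, 40.00).
horizontal leg: A = 90 × 22 = 1980.00, centroid at (79.00, 11.00).
gusset: A = ½·76·44 = 1672.00, centroid at (59.33, 36.67).
ΣA = 6372.00 mm²
ΣAX̄ = (2720.00)(17.00) + (1980.00)(79.00) + (1672.00)(59.33) = 301865.33 mm³
ΣAȲ = (2720.00)(40.00) + (1980.00)(11.00) + (1672.00)(36.67) = 191886.67 mm³
X̄ = 301865.33 / 6372.00 = 47.37 mm
Ȳ = 191886.67 / 6372.00 = 30.11 mm

X̄ = 47.37 mm, Ȳ = 30.11 mm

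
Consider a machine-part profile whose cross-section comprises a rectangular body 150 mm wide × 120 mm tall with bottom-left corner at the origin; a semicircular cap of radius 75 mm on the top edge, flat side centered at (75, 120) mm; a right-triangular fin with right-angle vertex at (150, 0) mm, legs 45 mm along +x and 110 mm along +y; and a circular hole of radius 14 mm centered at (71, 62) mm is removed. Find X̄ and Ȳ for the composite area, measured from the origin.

X̄ = 82.85 mm, Ȳ = 86.22 mm

rectangular body: A = 150 × 120 = 18000.00, centroid at (75.00, 60.00).
semicircular top: A = ½π·75² = 8835.73, centroid at (75.00, 151.83).
triangular fin: A = ½·45·110 = 2475.00, centroid at (165.00, 36.67).
hole: A = −π·14² = -615.75, centroid at (71.00, 62.00).
ΣA = 28694.98 mm², ΣAX̄ = 2377336.30 mm³, ΣAȲ = 2474110.89 mm³.
X̄ = 2377336.30/28694.98 = 82.85 mm; Ȳ = 2474110.89/28694.98 = 86.22 mm.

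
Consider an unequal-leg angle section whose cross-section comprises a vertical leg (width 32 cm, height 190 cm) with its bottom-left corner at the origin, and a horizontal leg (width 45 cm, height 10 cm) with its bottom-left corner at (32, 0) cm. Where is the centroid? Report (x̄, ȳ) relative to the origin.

Part | A | x̄ᵢ | ȳᵢ | A·x̄ᵢ | A·ȳᵢ
vertical leg | 6080.00 | 16.00 | 95.00 | 97280.00 | 577600.00
horizontal leg | 450.00 | 54.50 | 5.00 | 24525.00 | 2250.00
Σ | 6530.00 |  |  | 121805.00 | 579850.00
x̄ = 121805.00 / 6530.00 = 18.65 cm
ȳ = 579850.00 / 6530.00 = 88.80 cm

x̄ = 18.65 cm, ȳ = 88.80 cm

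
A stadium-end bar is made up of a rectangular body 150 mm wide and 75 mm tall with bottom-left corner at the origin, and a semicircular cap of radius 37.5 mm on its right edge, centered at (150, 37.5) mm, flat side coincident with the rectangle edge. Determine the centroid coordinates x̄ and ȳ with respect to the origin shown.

x̄ = 89.92 mm, ȳ = 37.50 mm

Part | A | x̄ᵢ | ȳᵢ | A·x̄ᵢ | A·ȳᵢ
rectangular body | 11250.00 | 75.00 | 37.50 | 843750.00 | 421875.00
semicircular end | 2208.93 | 165.92 | 37.50 | 366496.10 | 82834.96
Σ | 13458.93 |  |  | 1210246.10 | 504709.96
x̄ = 1210246.10 / 13458.93 = 89.92 mm
ȳ = 504709.96 / 13458.93 = 37.50 mm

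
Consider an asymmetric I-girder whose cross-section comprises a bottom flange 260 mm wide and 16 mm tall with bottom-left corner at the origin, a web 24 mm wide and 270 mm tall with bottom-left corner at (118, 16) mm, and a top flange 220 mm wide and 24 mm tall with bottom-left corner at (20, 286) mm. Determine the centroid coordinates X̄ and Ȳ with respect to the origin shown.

X̄ = 130.00 mm, Ȳ = 162.39 mm

bottom flange: A = 260 × 16 = 4160.00, centroid at (130.00, 8.00).
web: A = 24 × 270 = 6480.00, centroid at (130.00, 151.00).
top flange: A = 220 × 24 = 5280.00, centroid at (130.00, 298.00).
ΣA = 15920.00 mm²
ΣAX̄ = (4160.00)(130.00) + (6480.00)(130.00) + (5280.00)(130.00) = 2069600.00 mm³
ΣAȲ = (4160.00)(8.00) + (6480.00)(151.00) + (5280.00)(298.00) = 2585200.00 mm³
X̄ = 2069600.00 / 15920.00 = 130.00 mm
Ȳ = 2585200.00 / 15920.00 = 162.39 mm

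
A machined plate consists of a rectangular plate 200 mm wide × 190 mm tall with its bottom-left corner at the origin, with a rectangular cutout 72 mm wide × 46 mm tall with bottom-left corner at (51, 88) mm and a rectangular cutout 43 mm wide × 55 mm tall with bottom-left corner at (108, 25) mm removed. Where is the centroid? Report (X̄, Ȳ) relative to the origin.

Part | A | x̄ᵢ | ȳᵢ | A·x̄ᵢ | A·ȳᵢ
plate | 38000.00 | 100.00 | 95.00 | 3800000.00 | 3610000.00
hole 1 | -3312.00 | 87.00 | 111.00 | -288144.00 | -367632.00
hole 2 | -2365.00 | 129.50 | 52.50 | -306267.50 | -124162.50
Σ | 32323.00 |  |  | 3205588.50 | 3118205.50
X̄ = 3205588.50 / 32323.00 = 99.17 mm
Ȳ = 3118205.50 / 32323.00 = 96.47 mm

X̄ = 99.17 mm, Ȳ = 96.47 mm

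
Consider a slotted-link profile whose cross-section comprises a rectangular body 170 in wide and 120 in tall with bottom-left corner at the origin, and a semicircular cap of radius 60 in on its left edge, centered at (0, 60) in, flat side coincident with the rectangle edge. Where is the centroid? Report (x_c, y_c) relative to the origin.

Part | A | x̄ᵢ | ȳᵢ | A·x̄ᵢ | A·ȳᵢ
rectangular body | 20400.00 | 85.00 | 60.00 | 1734000.00 | 1224000.00
semicircular end | 5654.87 | -25.46 | 60.00 | -144000.00 | 339292.01
Σ | 26054.87 |  |  | 1590000.00 | 1563292.01
x_c = 1590000.00 / 26054.87 = 61.03 in
y_c = 1563292.01 / 26054.87 = 60.00 in

x_c = 61.03 in, y_c = 60.00 in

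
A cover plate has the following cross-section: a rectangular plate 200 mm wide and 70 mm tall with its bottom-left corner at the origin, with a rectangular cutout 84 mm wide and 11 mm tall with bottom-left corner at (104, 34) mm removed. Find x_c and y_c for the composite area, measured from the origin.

plate: A = 200 × 70 = 14000.00, centroid at (100.00, 35.00).
hole: A = −(84 × 11) = -924.00, centroid at (146.00, 39.50).
ΣA = 13076.00 mm²
ΣAx_c = (14000.00)(100.00) + (-924.00)(146.00) = 1265096.00 mm³
ΣAy_c = (14000.00)(35.00) + (-924.00)(39.50) = 453502.00 mm³
x_c = 1265096.00 / 13076.00 = 96.75 mm
y_c = 453502.00 / 13076.00 = 34.68 mm

x_c = 96.75 mm, y_c = 34.68 mm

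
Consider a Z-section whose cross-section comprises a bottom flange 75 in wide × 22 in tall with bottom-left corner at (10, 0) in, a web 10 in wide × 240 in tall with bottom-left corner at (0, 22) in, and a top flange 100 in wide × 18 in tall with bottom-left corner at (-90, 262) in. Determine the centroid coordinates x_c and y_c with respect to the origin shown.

bottom flange: A = 75 × 22 = 1650.00, centroid at (47.50, 11.00).
web: A = 10 × 240 = 2400.00, centroid at (5.00, 142.00).
top flange: A = 100 × 18 = 1800.00, centroid at (-40.00, 271.00).
ΣA = 5850.00 in²
ΣAx_c = (1650.00)(47.50) + (2400.00)(5.00) + (1800.00)(-40.00) = 18375.00 in³
ΣAy_c = (1650.00)(11.00) + (2400.00)(142.00) + (1800.00)(271.00) = 846750.00 in³
x_c = 18375.00 / 5850.00 = 3.14 in
y_c = 846750.00 / 5850.00 = 144.74 in

x_c = 3.14 in, y_c = 144.74 in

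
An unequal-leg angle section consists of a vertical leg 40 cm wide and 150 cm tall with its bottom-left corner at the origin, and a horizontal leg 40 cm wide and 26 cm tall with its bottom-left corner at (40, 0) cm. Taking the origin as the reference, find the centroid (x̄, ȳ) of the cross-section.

vertical leg: A = 40 × 150 = 6000.00, centroid at (20.00, 75.00).
horizontal leg: A = 40 × 26 = 1040.00, centroid at (60.00, 13.00).
ΣA = 7040.00 cm²
ΣAx̄ = (6000.00)(20.00) + (1040.00)(60.00) = 182400.00 cm³
ΣAȳ = (6000.00)(75.00) + (1040.00)(13.00) = 463520.00 cm³
x̄ = 182400.00 / 7040.00 = 25.91 cm
ȳ = 463520.00 / 7040.00 = 65.84 cm

x̄ = 25.91 cm, ȳ = 65.84 cm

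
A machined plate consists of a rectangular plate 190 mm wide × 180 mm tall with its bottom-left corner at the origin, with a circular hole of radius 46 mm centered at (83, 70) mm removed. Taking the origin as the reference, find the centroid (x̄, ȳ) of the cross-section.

x̄ = 97.90 mm, ȳ = 94.83 mm

Part | A | x̄ᵢ | ȳᵢ | A·x̄ᵢ | A·ȳᵢ
plate | 34200.00 | 95.00 | 90.00 | 3249000.00 | 3078000.00
hole | -6647.61 | 83.00 | 70.00 | -551751.63 | -465332.70
Σ | 27552.39 |  |  | 2697248.37 | 2612667.30
x̄ = 2697248.37 / 27552.39 = 97.90 mm
ȳ = 2612667.30 / 27552.39 = 94.83 mm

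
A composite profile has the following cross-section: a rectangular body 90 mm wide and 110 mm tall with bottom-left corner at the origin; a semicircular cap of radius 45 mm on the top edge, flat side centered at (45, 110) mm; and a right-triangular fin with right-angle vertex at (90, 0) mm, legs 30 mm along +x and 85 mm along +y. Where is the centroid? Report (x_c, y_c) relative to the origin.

rectangular body: A = 90 × 110 = 9900.00, centroid at (45.00, 55.00).
semicircular top: A = ½π·45² = 3180.86, centroid at (45.00, 129.10).
triangular fin: A = ½·30·85 = 1275.00, centroid at (100.00, 28.33).
ΣA = 14355.86 mm²
ΣAx_c = (9900.00)(45.00) + (3180.86)(45.00) + (1275.00)(100.00) = 716138.82 mm³
ΣAy_c = (9900.00)(55.00) + (3180.86)(129.10) + (1275.00)(28.33) = 991269.88 mm³
x_c = 716138.82 / 14355.86 = 49.88 mm
y_c = 991269.88 / 14355.86 = 69.05 mm

x_c = 49.88 mm, y_c = 69.05 mm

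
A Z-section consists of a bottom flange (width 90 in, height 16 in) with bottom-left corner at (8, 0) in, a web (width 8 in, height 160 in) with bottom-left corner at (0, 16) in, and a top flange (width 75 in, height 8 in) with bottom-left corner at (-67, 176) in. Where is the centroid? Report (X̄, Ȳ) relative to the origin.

X̄ = 19.20 in, Ȳ = 73.01 in

Part | A | x̄ᵢ | ȳᵢ | A·x̄ᵢ | A·ȳᵢ
bottom flange | 1440.00 | 53.00 | 8.00 | 76320.00 | 11520.00
web | 1280.00 | 4.00 | 96.00 | 5120.00 | 122880.00
top flange | 600.00 | -29.50 | 180.00 | -17700.00 | 108000.00
Σ | 3320.00 |  |  | 63740.00 | 242400.00
X̄ = 63740.00 / 3320.00 = 19.20 in
Ȳ = 242400.00 / 3320.00 = 73.01 in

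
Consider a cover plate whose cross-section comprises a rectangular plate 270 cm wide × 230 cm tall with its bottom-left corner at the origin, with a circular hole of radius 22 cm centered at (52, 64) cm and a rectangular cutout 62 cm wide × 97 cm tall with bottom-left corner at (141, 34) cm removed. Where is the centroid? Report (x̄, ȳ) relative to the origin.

Part | A | x̄ᵢ | ȳᵢ | A·x̄ᵢ | A·ȳᵢ
plate | 62100.00 | 135.00 | 115.00 | 8383500.00 | 7141500.00
hole 1 | -1520.53 | 52.00 | 64.00 | -79067.60 | -97313.97
hole 2 | -6014.00 | 172.00 | 82.50 | -1034408.00 | -496155.00
Σ | 54565.47 |  |  | 7270024.40 | 6548031.03
x̄ = 7270024.40 / 54565.47 = 133.23 cm
ȳ = 6548031.03 / 54565.47 = 120.00 cm

x̄ = 133.23 cm, ȳ = 120.00 cm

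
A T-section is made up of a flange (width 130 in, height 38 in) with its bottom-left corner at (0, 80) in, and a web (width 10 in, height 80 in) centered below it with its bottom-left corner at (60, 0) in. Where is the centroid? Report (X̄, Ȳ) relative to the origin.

web: A = 10 × 80 = 800.00, centroid at (65.00, 40.00).
flange: A = 130 × 38 = 4940.00, centroid at (65.00, 99.00).
ΣA = 5740.00 in²
ΣAX̄ = (800.00)(65.00) + (4940.00)(65.00) = 373100.00 in³
ΣAȲ = (800.00)(40.00) + (4940.00)(99.00) = 521060.00 in³
X̄ = 373100.00 / 5740.00 = 65.00 in
Ȳ = 521060.00 / 5740.00 = 90.78 in

X̄ = 65.00 in, Ȳ = 90.78 in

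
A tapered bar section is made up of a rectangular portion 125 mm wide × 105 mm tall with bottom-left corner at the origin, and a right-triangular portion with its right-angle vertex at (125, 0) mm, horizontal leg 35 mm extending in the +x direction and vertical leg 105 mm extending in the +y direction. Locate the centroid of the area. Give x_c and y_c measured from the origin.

x_c = 71.61 mm, y_c = 50.35 mm

rectangular portion: A = 125 × 105 = 13125.00, centroid at (62.50, 52.50).
triangular portion: A = ½·35·105 = 1837.50, centroid at (136.67, 35.00).
ΣA = 14962.50 mm², ΣAx_c = 1071437.50 mm³, ΣAy_c = 753375.00 mm³.
x_c = 1071437.50/14962.50 = 71.61 mm; y_c = 753375.00/14962.50 = 50.35 mm.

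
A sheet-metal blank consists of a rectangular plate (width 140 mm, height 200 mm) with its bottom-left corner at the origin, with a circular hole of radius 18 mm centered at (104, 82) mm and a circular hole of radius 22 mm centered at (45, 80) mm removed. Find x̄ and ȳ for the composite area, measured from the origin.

x̄ = 70.13 mm, ȳ = 101.91 mm

plate: A = 140 × 200 = 28000.00, centroid at (70.00, 100.00).
hole 1: A = −π·18² = -1017.88, centroid at (104.00, 82.00).
hole 2: A = −π·22² = -1520.53, centroid at (45.00, 80.00).
ΣA = 25461.59 mm²
ΣAx̄ = (28000.00)(70.00) + (-1017.88)(104.00) + (-1520.53)(45.00) = 1785717.01 mm³
ΣAȳ = (28000.00)(100.00) + (-1017.88)(82.00) + (-1520.53)(80.00) = 2594891.70 mm³
x̄ = 1785717.01 / 25461.59 = 70.13 mm
ȳ = 2594891.70 / 25461.59 = 101.91 mm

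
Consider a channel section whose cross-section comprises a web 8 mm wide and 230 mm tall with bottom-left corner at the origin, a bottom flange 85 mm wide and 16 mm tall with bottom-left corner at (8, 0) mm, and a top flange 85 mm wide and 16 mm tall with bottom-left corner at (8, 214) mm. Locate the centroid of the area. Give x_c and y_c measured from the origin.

x_c = 31.74 mm, y_c = 115.00 mm

Part | A | x̄ᵢ | ȳᵢ | A·x̄ᵢ | A·ȳᵢ
web | 1840.00 | 4.00 | 115.00 | 7360.00 | 211600.00
bottom flange | 1360.00 | 50.50 | 8.00 | 68680.00 | 10880.00
top flange | 1360.00 | 50.50 | 222.00 | 68680.00 | 301920.00
Σ | 4560.00 |  |  | 144720.00 | 524400.00
x_c = 144720.00 / 4560.00 = 31.74 mm
y_c = 524400.00 / 4560.00 = 115.00 mm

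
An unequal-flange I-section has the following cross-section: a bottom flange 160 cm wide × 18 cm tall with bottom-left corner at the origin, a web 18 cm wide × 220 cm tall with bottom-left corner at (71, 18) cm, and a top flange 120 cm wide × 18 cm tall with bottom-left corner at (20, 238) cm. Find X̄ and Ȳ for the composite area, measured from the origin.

X̄ = 80.00 cm, Ȳ = 118.48 cm

bottom flange: A = 160 × 18 = 2880.00, centroid at (80.00, 9.00).
web: A = 18 × 220 = 3960.00, centroid at (80.00, 128.00).
top flange: A = 120 × 18 = 2160.00, centroid at (80.00, 247.00).
ΣA = 9000.00 cm²
ΣAX̄ = (2880.00)(80.00) + (3960.00)(80.00) + (2160.00)(80.00) = 720000.00 cm³
ΣAȲ = (2880.00)(9.00) + (3960.00)(128.00) + (2160.00)(247.00) = 1066320.00 cm³
X̄ = 720000.00 / 9000.00 = 80.00 cm
Ȳ = 1066320.00 / 9000.00 = 118.48 cm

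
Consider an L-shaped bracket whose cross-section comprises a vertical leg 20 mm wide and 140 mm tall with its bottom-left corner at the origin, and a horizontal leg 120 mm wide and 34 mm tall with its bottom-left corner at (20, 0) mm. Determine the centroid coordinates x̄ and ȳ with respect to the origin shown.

x̄ = 51.51 mm, ȳ = 38.57 mm

vertical leg: A = 20 × 140 = 2800.00, centroid at (10.00, 70.00).
horizontal leg: A = 120 × 34 = 4080.00, centroid at (80.00, 17.00).
ΣA = 6880.00 mm², ΣAx̄ = 354400.00 mm³, ΣAȳ = 265360.00 mm³.
x̄ = 354400.00/6880.00 = 51.51 mm; ȳ = 265360.00/6880.00 = 38.57 mm.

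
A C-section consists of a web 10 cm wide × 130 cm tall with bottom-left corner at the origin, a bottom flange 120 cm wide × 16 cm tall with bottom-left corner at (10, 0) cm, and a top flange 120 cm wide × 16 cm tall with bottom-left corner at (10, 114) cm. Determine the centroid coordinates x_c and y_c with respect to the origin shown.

web: A = 10 × 130 = 1300.00, centroid at (5.00, 65.00).
bottom flange: A = 120 × 16 = 1920.00, centroid at (70.00, 8.00).
top flange: A = 120 × 16 = 1920.00, centroid at (70.00, 122.00).
ΣA = 5140.00 cm², ΣAx_c = 275300.00 cm³, ΣAy_c = 334100.00 cm³.
x_c = 275300.00/5140.00 = 53.56 cm; y_c = 334100.00/5140.00 = 65.00 cm.

x_c = 53.56 cm, y_c = 65.00 cm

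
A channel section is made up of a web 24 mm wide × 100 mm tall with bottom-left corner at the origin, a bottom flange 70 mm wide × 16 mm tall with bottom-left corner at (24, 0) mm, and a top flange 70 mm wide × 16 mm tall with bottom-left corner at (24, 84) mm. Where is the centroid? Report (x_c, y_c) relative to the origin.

x_c = 34.69 mm, y_c = 50.00 mm

Part | A | x̄ᵢ | ȳᵢ | A·x̄ᵢ | A·ȳᵢ
web | 2400.00 | 12.00 | 50.00 | 28800.00 | 120000.00
bottom flange | 1120.00 | 59.00 | 8.00 | 66080.00 | 8960.00
top flange | 1120.00 | 59.00 | 92.00 | 66080.00 | 103040.00
Σ | 4640.00 |  |  | 160960.00 | 232000.00
x_c = 160960.00 / 4640.00 = 34.69 mm
y_c = 232000.00 / 4640.00 = 50.00 mm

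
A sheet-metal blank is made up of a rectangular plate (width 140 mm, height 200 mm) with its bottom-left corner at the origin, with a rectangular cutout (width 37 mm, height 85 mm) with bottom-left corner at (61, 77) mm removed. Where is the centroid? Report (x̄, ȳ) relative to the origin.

Part | A | x̄ᵢ | ȳᵢ | A·x̄ᵢ | A·ȳᵢ
plate | 28000.00 | 70.00 | 100.00 | 1960000.00 | 2800000.00
hole | -3145.00 | 79.50 | 119.50 | -250027.50 | -375827.50
Σ | 24855.00 |  |  | 1709972.50 | 2424172.50
x̄ = 1709972.50 / 24855.00 = 68.80 mm
ȳ = 2424172.50 / 24855.00 = 97.53 mm

x̄ = 68.80 mm, ȳ = 97.53 mm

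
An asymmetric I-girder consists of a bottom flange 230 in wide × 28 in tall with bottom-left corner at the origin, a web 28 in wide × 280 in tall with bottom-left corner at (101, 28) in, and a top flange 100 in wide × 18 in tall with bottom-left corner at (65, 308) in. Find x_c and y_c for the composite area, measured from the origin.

bottom flange: A = 230 × 28 = 6440.00, centroid at (115.00, 14.00).
web: A = 28 × 280 = 7840.00, centroid at (115.00, 168.00).
top flange: A = 100 × 18 = 1800.00, centroid at (115.00, 317.00).
ΣA = 16080.00 in²
ΣAx_c = (6440.00)(115.00) + (7840.00)(115.00) + (1800.00)(115.00) = 1849200.00 in³
ΣAy_c = (6440.00)(14.00) + (7840.00)(168.00) + (1800.00)(317.00) = 1977880.00 in³
x_c = 1849200.00 / 16080.00 = 115.00 in
y_c = 1977880.00 / 16080.00 = 123.00 in

x_c = 115.00 in, y_c = 123.00 in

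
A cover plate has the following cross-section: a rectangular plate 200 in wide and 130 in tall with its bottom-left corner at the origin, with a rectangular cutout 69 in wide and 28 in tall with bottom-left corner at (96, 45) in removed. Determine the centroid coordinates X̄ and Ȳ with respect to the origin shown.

X̄ = 97.55 in, Ȳ = 65.48 in

Part | A | x̄ᵢ | ȳᵢ | A·x̄ᵢ | A·ȳᵢ
plate | 26000.00 | 100.00 | 65.00 | 2600000.00 | 1690000.00
hole | -1932.00 | 130.50 | 59.00 | -252126.00 | -113988.00
Σ | 24068.00 |  |  | 2347874.00 | 1576012.00
X̄ = 2347874.00 / 24068.00 = 97.55 in
Ȳ = 1576012.00 / 24068.00 = 65.48 in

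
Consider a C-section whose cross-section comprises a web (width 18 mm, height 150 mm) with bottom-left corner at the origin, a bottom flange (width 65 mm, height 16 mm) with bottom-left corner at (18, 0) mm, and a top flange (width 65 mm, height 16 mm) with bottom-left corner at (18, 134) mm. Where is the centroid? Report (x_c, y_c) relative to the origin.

web: A = 18 × 150 = 2700.00, centroid at (9.00, 75.00).
bottom flange: A = 65 × 16 = 1040.00, centroid at (50.50, 8.00).
top flange: A = 65 × 16 = 1040.00, centroid at (50.50, 142.00).
ΣA = 4780.00 mm², ΣAx_c = 129340.00 mm³, ΣAy_c = 358500.00 mm³.
x_c = 129340.00/4780.00 = 27.06 mm; y_c = 358500.00/4780.00 = 75.00 mm.

x_c = 27.06 mm, y_c = 75.00 mm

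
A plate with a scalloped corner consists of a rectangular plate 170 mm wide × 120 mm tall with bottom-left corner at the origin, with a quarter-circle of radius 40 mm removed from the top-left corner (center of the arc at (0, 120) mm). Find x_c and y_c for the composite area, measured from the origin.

plate: A = 170 × 120 = 20400.00, centroid at (85.00, 60.00).
removed quarter-circle: A = −¼π·40² = -1256.64, centroid at (16.98, 103.02).
ΣA = 19143.36 mm²
ΣAx_c = (20400.00)(85.00) + (-1256.64)(16.98) = 1712666.67 mm³
ΣAy_c = (20400.00)(60.00) + (-1256.64)(103.02) = 1094536.89 mm³
x_c = 1712666.67 / 19143.36 = 89.47 mm
y_c = 1094536.89 / 19143.36 = 57.18 mm

x_c = 89.47 mm, y_c = 57.18 mm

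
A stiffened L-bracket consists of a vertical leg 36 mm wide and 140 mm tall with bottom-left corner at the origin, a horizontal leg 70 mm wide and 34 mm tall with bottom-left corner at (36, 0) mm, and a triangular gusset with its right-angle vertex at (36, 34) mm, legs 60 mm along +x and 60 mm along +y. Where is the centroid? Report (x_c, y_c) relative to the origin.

x_c = 39.10 mm, y_c = 53.20 mm

vertical leg: A = 36 × 140 = 5040.00, centroid at (18.00, 70.00).
horizontal leg: A = 70 × 34 = 2380.00, centroid at (71.00, 17.00).
gusset: A = ½·60·60 = 1800.00, centroid at (56.00, 54.00).
ΣA = 9220.00 mm²
ΣAx_c = (5040.00)(18.00) + (2380.00)(71.00) + (1800.00)(56.00) = 360500.00 mm³
ΣAy_c = (5040.00)(70.00) + (2380.00)(17.00) + (1800.00)(54.00) = 490460.00 mm³
x_c = 360500.00 / 9220.00 = 39.10 mm
y_c = 490460.00 / 9220.00 = 53.20 mm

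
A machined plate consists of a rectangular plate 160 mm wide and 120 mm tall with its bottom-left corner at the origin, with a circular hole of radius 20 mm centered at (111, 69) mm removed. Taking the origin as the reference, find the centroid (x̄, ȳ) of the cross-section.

plate: A = 160 × 120 = 19200.00, centroid at (80.00, 60.00).
hole: A = −π·20² = -1256.64, centroid at (111.00, 69.00).
ΣA = 17943.36 mm²
ΣAx̄ = (19200.00)(80.00) + (-1256.64)(111.00) = 1396513.29 mm³
ΣAȳ = (19200.00)(60.00) + (-1256.64)(69.00) = 1065292.04 mm³
x̄ = 1396513.29 / 17943.36 = 77.83 mm
ȳ = 1065292.04 / 17943.36 = 59.37 mm

x̄ = 77.83 mm, ȳ = 59.37 mm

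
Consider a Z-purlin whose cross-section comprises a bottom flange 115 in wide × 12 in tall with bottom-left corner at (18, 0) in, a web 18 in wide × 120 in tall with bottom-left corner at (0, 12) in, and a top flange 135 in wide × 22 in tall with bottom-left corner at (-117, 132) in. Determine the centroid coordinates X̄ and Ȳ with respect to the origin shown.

bottom flange: A = 115 × 12 = 1380.00, centroid at (75.50, 6.00).
web: A = 18 × 120 = 2160.00, centroid at (9.00, 72.00).
top flange: A = 135 × 22 = 2970.00, centroid at (-49.50, 143.00).
ΣA = 6510.00 in², ΣAX̄ = -23385.00 in³, ΣAȲ = 588510.00 in³.
X̄ = -23385.00/6510.00 = -3.59 in; Ȳ = 588510.00/6510.00 = 90.40 in.

X̄ = -3.59 in, Ȳ = 90.40 in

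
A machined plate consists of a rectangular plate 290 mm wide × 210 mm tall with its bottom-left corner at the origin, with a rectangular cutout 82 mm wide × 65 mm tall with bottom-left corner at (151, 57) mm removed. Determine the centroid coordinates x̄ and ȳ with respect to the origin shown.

plate: A = 290 × 210 = 60900.00, centroid at (145.00, 105.00).
hole: A = −(82 × 65) = -5330.00, centroid at (192.00, 89.50).
ΣA = 55570.00 mm², ΣAx̄ = 7807140.00 mm³, ΣAȳ = 5917465.00 mm³.
x̄ = 7807140.00/55570.00 = 140.49 mm; ȳ = 5917465.00/55570.00 = 106.49 mm.

x̄ = 140.49 mm, ȳ = 106.49 mm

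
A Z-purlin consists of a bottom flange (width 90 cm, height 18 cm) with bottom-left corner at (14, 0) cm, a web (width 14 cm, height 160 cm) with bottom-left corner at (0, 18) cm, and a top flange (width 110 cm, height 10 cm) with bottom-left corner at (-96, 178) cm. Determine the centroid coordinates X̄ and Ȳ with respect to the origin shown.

bottom flange: A = 90 × 18 = 1620.00, centroid at (59.00, 9.00).
web: A = 14 × 160 = 2240.00, centroid at (7.00, 98.00).
top flange: A = 110 × 10 = 1100.00, centroid at (-41.00, 183.00).
ΣA = 4960.00 cm²
ΣAX̄ = (1620.00)(59.00) + (2240.00)(7.00) + (1100.00)(-41.00) = 66160.00 cm³
ΣAȲ = (1620.00)(9.00) + (2240.00)(98.00) + (1100.00)(183.00) = 435400.00 cm³
X̄ = 66160.00 / 4960.00 = 13.34 cm
Ȳ = 435400.00 / 4960.00 = 87.78 cm

X̄ = 13.34 cm, Ȳ = 87.78 cm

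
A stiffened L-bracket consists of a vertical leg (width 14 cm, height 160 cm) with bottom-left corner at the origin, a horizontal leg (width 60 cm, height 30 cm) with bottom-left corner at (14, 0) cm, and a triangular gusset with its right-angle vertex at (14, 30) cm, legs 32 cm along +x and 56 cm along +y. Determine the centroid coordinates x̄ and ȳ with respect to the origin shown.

Part | A | x̄ᵢ | ȳᵢ | A·x̄ᵢ | A·ȳᵢ
vertical leg | 2240.00 | 7.00 | 80.00 | 15680.00 | 179200.00
horizontal leg | 1800.00 | 44.00 | 15.00 | 79200.00 | 27000.00
gusset | 896.00 | 24.67 | 48.67 | 22101.33 | 43605.33
Σ | 4936.00 |  |  | 116981.33 | 249805.33
x̄ = 116981.33 / 4936.00 = 23.70 cm
ȳ = 249805.33 / 4936.00 = 50.61 cm

x̄ = 23.70 cm, ȳ = 50.61 cm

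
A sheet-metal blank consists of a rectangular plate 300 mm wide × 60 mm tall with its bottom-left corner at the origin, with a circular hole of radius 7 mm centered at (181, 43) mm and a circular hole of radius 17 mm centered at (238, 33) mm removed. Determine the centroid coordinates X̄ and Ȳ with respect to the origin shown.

X̄ = 145.00 mm, Ȳ = 29.72 mm

plate: A = 300 × 60 = 18000.00, centroid at (150.00, 30.00).
hole 1: A = −π·7² = -153.94, centroid at (181.00, 43.00).
hole 2: A = −π·17² = -907.92, centroid at (238.00, 33.00).
ΣA = 16938.14 mm², ΣAX̄ = 2456052.19 mm³, ΣAȲ = 503419.30 mm³.
X̄ = 2456052.19/16938.14 = 145.00 mm; Ȳ = 503419.30/16938.14 = 29.72 mm.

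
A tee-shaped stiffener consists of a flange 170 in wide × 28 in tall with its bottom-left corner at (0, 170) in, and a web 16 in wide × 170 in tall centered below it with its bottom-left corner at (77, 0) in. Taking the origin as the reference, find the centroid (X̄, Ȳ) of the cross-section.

X̄ = 85.00 in, Ȳ = 148.00 in

web: A = 16 × 170 = 2720.00, centroid at (85.00, 85.00).
flange: A = 170 × 28 = 4760.00, centroid at (85.00, 184.00).
ΣA = 7480.00 in²
ΣAX̄ = (2720.00)(85.00) + (4760.00)(85.00) = 635800.00 in³
ΣAȲ = (2720.00)(85.00) + (4760.00)(184.00) = 1107040.00 in³
X̄ = 635800.00 / 7480.00 = 85.00 in
Ȳ = 1107040.00 / 7480.00 = 148.00 in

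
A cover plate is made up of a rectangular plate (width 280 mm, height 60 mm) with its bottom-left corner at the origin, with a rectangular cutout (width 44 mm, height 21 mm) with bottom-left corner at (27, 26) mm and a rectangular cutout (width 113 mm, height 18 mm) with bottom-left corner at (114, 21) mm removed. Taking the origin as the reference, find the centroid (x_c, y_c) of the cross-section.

Part | A | x̄ᵢ | ȳᵢ | A·x̄ᵢ | A·ȳᵢ
plate | 16800.00 | 140.00 | 30.00 | 2352000.00 | 504000.00
hole 1 | -924.00 | 49.00 | 36.50 | -45276.00 | -33726.00
hole 2 | -2034.00 | 170.50 | 30.00 | -346797.00 | -61020.00
Σ | 13842.00 |  |  | 1959927.00 | 409254.00
x_c = 1959927.00 / 13842.00 = 141.59 mm
y_c = 409254.00 / 13842.00 = 29.57 mm

x_c = 141.59 mm, y_c = 29.57 mm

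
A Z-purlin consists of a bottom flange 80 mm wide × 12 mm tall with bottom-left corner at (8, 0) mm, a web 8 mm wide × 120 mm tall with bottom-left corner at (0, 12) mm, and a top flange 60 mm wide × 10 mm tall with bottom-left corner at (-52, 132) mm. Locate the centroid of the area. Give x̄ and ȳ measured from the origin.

Part | A | x̄ᵢ | ȳᵢ | A·x̄ᵢ | A·ȳᵢ
bottom flange | 960.00 | 48.00 | 6.00 | 46080.00 | 5760.00
web | 960.00 | 4.00 | 72.00 | 3840.00 | 69120.00
top flange | 600.00 | -22.00 | 137.00 | -13200.00 | 82200.00
Σ | 2520.00 |  |  | 36720.00 | 157080.00
x̄ = 36720.00 / 2520.00 = 14.57 mm
ȳ = 157080.00 / 2520.00 = 62.33 mm

x̄ = 14.57 mm, ȳ = 62.33 mm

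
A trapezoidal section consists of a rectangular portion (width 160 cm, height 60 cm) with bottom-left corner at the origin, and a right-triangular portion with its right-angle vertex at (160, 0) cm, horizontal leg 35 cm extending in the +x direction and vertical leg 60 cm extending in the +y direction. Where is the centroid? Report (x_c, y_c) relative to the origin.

rectangular portion: A = 160 × 60 = 9600.00, centroid at (80.00, 30.00).
triangular portion: A = ½·35·60 = 1050.00, centroid at (171.67, 20.00).
ΣA = 10650.00 cm²
ΣAx_c = (9600.00)(80.00) + (1050.00)(171.67) = 948250.00 cm³
ΣAy_c = (9600.00)(30.00) + (1050.00)(20.00) = 309000.00 cm³
x_c = 948250.00 / 10650.00 = 89.04 cm
y_c = 309000.00 / 10650.00 = 29.01 cm

x_c = 89.04 cm, y_c = 29.01 cm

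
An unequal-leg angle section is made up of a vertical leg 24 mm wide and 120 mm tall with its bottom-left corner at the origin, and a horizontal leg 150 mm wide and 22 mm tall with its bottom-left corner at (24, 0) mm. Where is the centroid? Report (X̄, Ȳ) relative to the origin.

Part | A | x̄ᵢ | ȳᵢ | A·x̄ᵢ | A·ȳᵢ
vertical leg | 2880.00 | 12.00 | 60.00 | 34560.00 | 172800.00
horizontal leg | 3300.00 | 99.00 | 11.00 | 326700.00 | 36300.00
Σ | 6180.00 |  |  | 361260.00 | 209100.00
X̄ = 361260.00 / 6180.00 = 58.46 mm
Ȳ = 209100.00 / 6180.00 = 33.83 mm

X̄ = 58.46 mm, Ȳ = 33.83 mm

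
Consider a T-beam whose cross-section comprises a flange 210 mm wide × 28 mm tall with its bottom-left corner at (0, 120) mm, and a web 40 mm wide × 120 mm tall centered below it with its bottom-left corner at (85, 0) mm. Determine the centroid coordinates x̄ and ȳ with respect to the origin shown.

Part | A | x̄ᵢ | ȳᵢ | A·x̄ᵢ | A·ȳᵢ
web | 4800.00 | 105.00 | 60.00 | 504000.00 | 288000.00
flange | 5880.00 | 105.00 | 134.00 | 617400.00 | 787920.00
Σ | 10680.00 |  |  | 1121400.00 | 1075920.00
x̄ = 1121400.00 / 10680.00 = 105.00 mm
ȳ = 1075920.00 / 10680.00 = 100.74 mm

x̄ = 105.00 mm, ȳ = 100.74 mm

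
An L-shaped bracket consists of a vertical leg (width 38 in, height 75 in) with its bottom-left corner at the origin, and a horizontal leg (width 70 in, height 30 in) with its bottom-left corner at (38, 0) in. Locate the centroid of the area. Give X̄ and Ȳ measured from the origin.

vertical leg: A = 38 × 75 = 2850.00, centroid at (19.00, 37.50).
horizontal leg: A = 70 × 30 = 2100.00, centroid at (73.00, 15.00).
ΣA = 4950.00 in², ΣAX̄ = 207450.00 in³, ΣAȲ = 138375.00 in³.
X̄ = 207450.00/4950.00 = 41.91 in; Ȳ = 138375.00/4950.00 = 27.95 in.

X̄ = 41.91 in, Ȳ = 27.95 in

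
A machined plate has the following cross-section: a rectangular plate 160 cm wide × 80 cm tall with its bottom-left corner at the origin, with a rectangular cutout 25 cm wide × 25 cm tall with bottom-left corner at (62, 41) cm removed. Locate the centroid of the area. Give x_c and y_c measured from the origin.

x_c = 80.28 cm, y_c = 39.31 cm

plate: A = 160 × 80 = 12800.00, centroid at (80.00, 40.00).
hole: A = −(25 × 25) = -625.00, centroid at (74.50, 53.50).
ΣA = 12175.00 cm²
ΣAx_c = (12800.00)(80.00) + (-625.00)(74.50) = 977437.50 cm³
ΣAy_c = (12800.00)(40.00) + (-625.00)(53.50) = 478562.50 cm³
x_c = 977437.50 / 12175.00 = 80.28 cm
y_c = 478562.50 / 12175.00 = 39.31 cm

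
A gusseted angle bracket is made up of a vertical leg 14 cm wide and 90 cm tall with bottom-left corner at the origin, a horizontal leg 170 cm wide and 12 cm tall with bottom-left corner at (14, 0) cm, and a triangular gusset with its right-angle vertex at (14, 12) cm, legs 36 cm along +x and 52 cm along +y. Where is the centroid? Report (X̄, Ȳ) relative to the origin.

Part | A | x̄ᵢ | ȳᵢ | A·x̄ᵢ | A·ȳᵢ
vertical leg | 1260.00 | 7.00 | 45.00 | 8820.00 | 56700.00
horizontal leg | 2040.00 | 99.00 | 6.00 | 201960.00 | 12240.00
gusset | 936.00 | 26.00 | 29.33 | 24336.00 | 27456.00
Σ | 4236.00 |  |  | 235116.00 | 96396.00
X̄ = 235116.00 / 4236.00 = 55.50 cm
Ȳ = 96396.00 / 4236.00 = 22.76 cm

X̄ = 55.50 cm, Ȳ = 22.76 cm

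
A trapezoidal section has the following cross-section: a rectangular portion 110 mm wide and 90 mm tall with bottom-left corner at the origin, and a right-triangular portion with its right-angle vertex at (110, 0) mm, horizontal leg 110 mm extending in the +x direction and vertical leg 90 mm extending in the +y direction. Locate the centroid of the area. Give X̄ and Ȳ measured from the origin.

rectangular portion: A = 110 × 90 = 9900.00, centroid at (55.00, 45.00).
triangular portion: A = ½·110·90 = 4950.00, centroid at (146.67, 30.00).
ΣA = 14850.00 mm², ΣAX̄ = 1270500.00 mm³, ΣAȲ = 594000.00 mm³.
X̄ = 1270500.00/14850.00 = 85.56 mm; Ȳ = 594000.00/14850.00 = 40.00 mm.

X̄ = 85.56 mm, Ȳ = 40.00 mm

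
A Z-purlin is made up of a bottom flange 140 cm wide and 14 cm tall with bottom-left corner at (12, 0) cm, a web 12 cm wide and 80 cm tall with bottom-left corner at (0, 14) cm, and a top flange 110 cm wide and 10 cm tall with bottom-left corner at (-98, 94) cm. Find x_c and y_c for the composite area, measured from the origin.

Part | A | x̄ᵢ | ȳᵢ | A·x̄ᵢ | A·ȳᵢ
bottom flange | 1960.00 | 82.00 | 7.00 | 160720.00 | 13720.00
web | 960.00 | 6.00 | 54.00 | 5760.00 | 51840.00
top flange | 1100.00 | -43.00 | 99.00 | -47300.00 | 108900.00
Σ | 4020.00 |  |  | 119180.00 | 174460.00
x_c = 119180.00 / 4020.00 = 29.65 cm
y_c = 174460.00 / 4020.00 = 43.40 cm

x_c = 29.65 cm, y_c = 43.40 cm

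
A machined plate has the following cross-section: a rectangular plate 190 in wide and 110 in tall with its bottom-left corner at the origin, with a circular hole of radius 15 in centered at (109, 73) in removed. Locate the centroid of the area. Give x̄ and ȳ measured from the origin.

plate: A = 190 × 110 = 20900.00, centroid at (95.00, 55.00).
hole: A = −π·15² = -706.86, centroid at (109.00, 73.00).
ΣA = 20193.14 in², ΣAx̄ = 1908452.44 in³, ΣAȳ = 1097899.34 in³.
x̄ = 1908452.44/20193.14 = 94.51 in; ȳ = 1097899.34/20193.14 = 54.37 in.

x̄ = 94.51 in, ȳ = 54.37 in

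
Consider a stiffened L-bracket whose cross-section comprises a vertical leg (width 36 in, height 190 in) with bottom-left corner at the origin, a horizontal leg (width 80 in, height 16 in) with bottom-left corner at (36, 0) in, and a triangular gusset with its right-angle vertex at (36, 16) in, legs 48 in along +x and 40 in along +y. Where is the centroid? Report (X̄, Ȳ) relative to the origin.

X̄ = 29.77 in, Ȳ = 75.79 in

vertical leg: A = 36 × 190 = 6840.00, centroid at (18.00, 95.00).
horizontal leg: A = 80 × 16 = 1280.00, centroid at (76.00, 8.00).
gusset: A = ½·48·40 = 960.00, centroid at (52.00, 29.33).
ΣA = 9080.00 in², ΣAX̄ = 270320.00 in³, ΣAȲ = 688200.00 in³.
X̄ = 270320.00/9080.00 = 29.77 in; Ȳ = 688200.00/9080.00 = 75.79 in.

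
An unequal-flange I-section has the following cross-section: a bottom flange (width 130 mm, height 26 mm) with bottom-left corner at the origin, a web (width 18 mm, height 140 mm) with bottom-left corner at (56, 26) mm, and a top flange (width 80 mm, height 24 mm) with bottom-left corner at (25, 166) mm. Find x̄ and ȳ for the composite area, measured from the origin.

x̄ = 65.00 mm, ȳ = 80.26 mm

bottom flange: A = 130 × 26 = 3380.00, centroid at (65.00, 13.00).
web: A = 18 × 140 = 2520.00, centroid at (65.00, 96.00).
top flange: A = 80 × 24 = 1920.00, centroid at (65.00, 178.00).
ΣA = 7820.00 mm²
ΣAx̄ = (3380.00)(65.00) + (2520.00)(65.00) + (1920.00)(65.00) = 508300.00 mm³
ΣAȳ = (3380.00)(13.00) + (2520.00)(96.00) + (1920.00)(178.00) = 627620.00 mm³
x̄ = 508300.00 / 7820.00 = 65.00 mm
ȳ = 627620.00 / 7820.00 = 80.26 mm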